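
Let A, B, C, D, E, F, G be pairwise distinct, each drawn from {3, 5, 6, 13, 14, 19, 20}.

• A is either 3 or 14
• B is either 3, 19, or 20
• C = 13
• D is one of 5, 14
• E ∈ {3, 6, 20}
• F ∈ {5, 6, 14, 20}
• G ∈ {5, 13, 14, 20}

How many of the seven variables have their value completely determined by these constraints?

C's domain is down to {13}, so C = 13. So G can't be 13.
The 6 still-open variables draw from only 6 values {3, 5, 6, 14, 19, 20}, so each is used; only B can be 19, hence B = 19.
Determined: B=19, C=13. The other variables each still have more than one consistent value. That makes 2.

2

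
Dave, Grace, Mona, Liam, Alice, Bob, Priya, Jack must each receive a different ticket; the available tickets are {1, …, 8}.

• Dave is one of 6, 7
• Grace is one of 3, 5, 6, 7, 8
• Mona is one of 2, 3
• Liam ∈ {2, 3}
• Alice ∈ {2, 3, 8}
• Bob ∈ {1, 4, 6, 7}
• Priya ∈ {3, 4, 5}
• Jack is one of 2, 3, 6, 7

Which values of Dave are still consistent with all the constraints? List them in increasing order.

The 8 variables draw from only 8 values {1, 2, 3, 4, 5, 6, 7, 8}, so each is used; only Bob can be 1, hence Bob = 1.
Among the 7 still-open variables, 4 fits only Priya (and all 7 values in {2, 3, 4, 5, 6, 7, 8} must be used), so Priya = 4.
Among the 6 still-open variables, 5 fits only Grace (and all 6 values in {2, 3, 5, 6, 7, 8} must be used), so Grace = 5.
Among the 5 still-open variables, 8 fits only Alice (and all 5 values in {2, 3, 6, 7, 8} must be used), so Alice = 8.
Mona and Liam share exactly the 2 values {2, 3}; by pigeonhole those values go to them, so strike 2, 3 from Jack.
No further eliminations apply; Dave can still be any of 6, 7.

6, 7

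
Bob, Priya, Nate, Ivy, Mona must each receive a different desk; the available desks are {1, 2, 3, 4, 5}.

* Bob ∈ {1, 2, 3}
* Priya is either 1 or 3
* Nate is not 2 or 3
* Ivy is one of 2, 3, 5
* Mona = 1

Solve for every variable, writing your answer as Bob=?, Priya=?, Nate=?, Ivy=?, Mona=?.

Bob=2, Priya=3, Nate=4, Ivy=5, Mona=1

Mona's domain is down to {1}, so Mona = 1. Eliminate 1 elsewhere: Bob, Priya, Nate.
Priya's domain is down to {3}, so Priya = 3. Eliminate 3 elsewhere: Bob, Ivy.
Bob has just one choice, so Bob = 2. Eliminate 2 elsewhere: Ivy.
Ivy's domain is down to {5}, so Ivy = 5. Strike 5 from Nate.
Nate must be 4 (only option left).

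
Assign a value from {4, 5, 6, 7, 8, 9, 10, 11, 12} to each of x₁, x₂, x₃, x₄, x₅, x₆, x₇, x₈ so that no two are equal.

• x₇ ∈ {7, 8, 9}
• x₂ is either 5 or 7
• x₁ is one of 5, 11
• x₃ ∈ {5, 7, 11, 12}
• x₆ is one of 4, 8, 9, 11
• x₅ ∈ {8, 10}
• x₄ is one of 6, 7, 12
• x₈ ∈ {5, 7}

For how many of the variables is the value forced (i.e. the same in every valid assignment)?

3

The 2 variables x₂ and x₈ are confined to {5, 7}, which locks those values in; drop them from x₁, x₃, x₄, x₇.
x₁ must be 11 (only option left). Eliminate 11 elsewhere: x₃, x₆.
x₃'s domain is down to {12}, so x₃ = 12. Strike 12 from x₄.
That leaves x₄ = 6.
Determined: x₁=11, x₃=12, x₄=6. The other variables each still have more than one consistent value. That makes 3.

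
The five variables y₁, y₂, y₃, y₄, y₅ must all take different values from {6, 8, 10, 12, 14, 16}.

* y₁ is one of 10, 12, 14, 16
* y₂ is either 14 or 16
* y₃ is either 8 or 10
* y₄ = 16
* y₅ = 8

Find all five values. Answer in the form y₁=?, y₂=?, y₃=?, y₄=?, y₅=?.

y₄'s domain is down to {16}, so y₄ = 16. So y₁, y₂ can't be 16.
That leaves y₅ = 8. Eliminate 8 elsewhere: y₃.
y₂ has just one choice, so y₂ = 14. Eliminate 14 elsewhere: y₁.
y₃ must be 10 (only option left). So y₁ can't be 10.
y₁'s domain is down to {12}, so y₁ = 12.

y₁=12, y₂=14, y₃=10, y₄=16, y₅=8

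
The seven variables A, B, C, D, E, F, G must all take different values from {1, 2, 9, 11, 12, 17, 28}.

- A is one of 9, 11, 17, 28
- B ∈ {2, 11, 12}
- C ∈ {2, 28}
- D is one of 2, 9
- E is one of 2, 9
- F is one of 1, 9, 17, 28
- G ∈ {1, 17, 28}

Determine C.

Among the 7 variables, 12 fits only B (and all 7 values in {1, 2, 9, 11, 12, 17, 28} must be used), so B = 12.
Among the 6 still-open variables, 11 fits only A (and all 6 values in {1, 2, 9, 11, 17, 28} must be used), so A = 11.
The 2 variables D and E are confined to {2, 9}, which locks those values in; drop them from C, F.
So C = 28.

28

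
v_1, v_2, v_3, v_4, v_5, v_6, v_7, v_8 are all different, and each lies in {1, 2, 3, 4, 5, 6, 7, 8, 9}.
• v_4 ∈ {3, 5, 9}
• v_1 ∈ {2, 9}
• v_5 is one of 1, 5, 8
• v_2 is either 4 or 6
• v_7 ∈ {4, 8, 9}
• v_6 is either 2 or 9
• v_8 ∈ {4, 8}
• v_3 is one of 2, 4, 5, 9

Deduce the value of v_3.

The 8 variables draw from only 8 values {1, 2, 3, 4, 5, 6, 8, 9}, so each is used; only v_5 can be 1, hence v_5 = 1.
The 7 still-open variables draw from only 7 values {2, 3, 4, 5, 6, 8, 9}, so each is used; only v_4 can be 3, hence v_4 = 3.
Among the 6 still-open variables, 5 fits only v_3 (and all 6 values in {2, 4, 5, 6, 8, 9} must be used), so v_3 = 5.

5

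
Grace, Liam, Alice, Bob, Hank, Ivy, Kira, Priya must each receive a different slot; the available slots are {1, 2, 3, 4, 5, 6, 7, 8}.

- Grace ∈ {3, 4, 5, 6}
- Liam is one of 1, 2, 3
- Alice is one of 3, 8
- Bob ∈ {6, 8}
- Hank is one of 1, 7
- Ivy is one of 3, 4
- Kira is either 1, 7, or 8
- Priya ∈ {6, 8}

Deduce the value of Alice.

3

Among the 8 variables, 2 fits only Liam (and all 8 values in {1, 2, 3, 4, 5, 6, 7, 8} must be used), so Liam = 2.
The 7 still-open variables together cover exactly {1, 3, 4, 5, 6, 7, 8} — 7 values for 7 variables — and 5 appears only in Grace's list, so Grace = 5.
The 6 still-open variables together cover exactly {1, 3, 4, 6, 7, 8} — 6 values for 6 variables — and 4 appears only in Ivy's list, so Ivy = 4.
Among the 5 still-open variables, 3 fits only Alice (and all 5 values in {1, 3, 6, 7, 8} must be used), so Alice = 3.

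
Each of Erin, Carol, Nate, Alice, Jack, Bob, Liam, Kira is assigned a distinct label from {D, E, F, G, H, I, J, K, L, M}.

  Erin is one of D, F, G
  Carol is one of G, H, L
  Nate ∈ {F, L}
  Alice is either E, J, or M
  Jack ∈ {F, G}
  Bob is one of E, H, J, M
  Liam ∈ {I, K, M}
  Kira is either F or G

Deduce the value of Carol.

The 2 variables Jack and Kira are confined to {F, G}, which locks those values in; drop them from Erin, Carol, Nate.
Erin must be D (only option left).
That leaves Nate = L. Eliminate L elsewhere: Carol.
So Carol = H.

H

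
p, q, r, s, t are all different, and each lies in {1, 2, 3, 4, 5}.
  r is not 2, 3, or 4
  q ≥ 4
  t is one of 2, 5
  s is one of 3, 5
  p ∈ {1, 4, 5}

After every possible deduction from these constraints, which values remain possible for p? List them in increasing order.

1, 4, 5

Among the 5 variables, 2 fits only t (and all 5 values in {1, 2, 3, 4, 5} must be used), so t = 2.
Among the 4 still-open variables, 3 fits only s (and all 4 values in {1, 3, 4, 5} must be used), so s = 3.
No further eliminations apply; p can still be any of 1, 4, 5.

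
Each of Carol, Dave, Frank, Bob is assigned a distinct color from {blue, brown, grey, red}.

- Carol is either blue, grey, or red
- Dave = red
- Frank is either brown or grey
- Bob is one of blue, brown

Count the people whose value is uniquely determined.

Dave must be red (only option left). So Carol can't be red.
Determined: Dave=red. The other people each still have more than one consistent value. That makes 1.

1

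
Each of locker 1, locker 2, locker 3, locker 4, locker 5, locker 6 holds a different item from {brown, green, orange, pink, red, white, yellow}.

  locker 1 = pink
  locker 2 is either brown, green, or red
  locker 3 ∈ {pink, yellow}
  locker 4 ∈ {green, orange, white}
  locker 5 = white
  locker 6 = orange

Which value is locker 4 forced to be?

locker 1 must be pink (only option left). Eliminate pink elsewhere: locker 3.
locker 3's domain is down to {yellow}, so locker 3 = yellow.
locker 5 has just one choice, so locker 5 = white. Eliminate white elsewhere: locker 4.
locker 6 has just one choice, so locker 6 = orange. Eliminate orange elsewhere: locker 4.
So locker 4 = green.

green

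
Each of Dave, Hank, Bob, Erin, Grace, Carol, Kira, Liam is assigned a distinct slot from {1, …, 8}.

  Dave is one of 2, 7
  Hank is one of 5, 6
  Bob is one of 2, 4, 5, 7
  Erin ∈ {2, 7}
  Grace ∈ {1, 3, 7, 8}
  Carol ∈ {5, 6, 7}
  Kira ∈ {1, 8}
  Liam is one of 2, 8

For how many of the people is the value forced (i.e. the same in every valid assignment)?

The 8 variables together cover exactly {1, 2, 3, 4, 5, 6, 7, 8} — 8 values for 8 variables — and 3 appears only in Grace's list, so Grace = 3.
The 7 still-open variables draw from only 7 values {1, 2, 4, 5, 6, 7, 8}, so each is used; only Kira can be 1, hence Kira = 1.
Among the 6 still-open variables, 4 fits only Bob (and all 6 values in {2, 4, 5, 6, 7, 8} must be used), so Bob = 4.
The 5 still-open variables together cover exactly {2, 5, 6, 7, 8} — 5 values for 5 variables — and 8 appears only in Liam's list, so Liam = 8.
Dave and Erin between them cover only {2, 7} — a naked pair. Remove those values from Carol.
Determined: Bob=4, Grace=3, Kira=1, Liam=8. The other people each still have more than one consistent value. That makes 4.

4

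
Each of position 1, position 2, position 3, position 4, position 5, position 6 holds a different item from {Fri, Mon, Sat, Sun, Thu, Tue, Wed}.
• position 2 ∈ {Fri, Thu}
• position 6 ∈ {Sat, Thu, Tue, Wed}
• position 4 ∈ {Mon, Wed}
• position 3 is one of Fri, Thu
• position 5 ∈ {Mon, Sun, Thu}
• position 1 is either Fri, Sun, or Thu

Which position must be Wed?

position 4

position 2 and position 3 share exactly the 2 values {Fri, Thu}; by pigeonhole those values go to them, so strike Fri, Thu from position 1, position 5, position 6.
That leaves position 1 = Sun. Strike Sun from position 5.
position 5 must be Mon (only option left). So position 4 can't be Mon.
So Wed goes to position 4.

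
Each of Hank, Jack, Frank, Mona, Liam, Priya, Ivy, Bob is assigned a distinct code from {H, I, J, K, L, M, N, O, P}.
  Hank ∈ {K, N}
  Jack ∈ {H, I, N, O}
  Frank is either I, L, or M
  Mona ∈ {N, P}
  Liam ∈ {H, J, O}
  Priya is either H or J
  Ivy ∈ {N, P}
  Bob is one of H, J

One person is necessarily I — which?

Jack

The 2 variables Mona and Ivy are confined to {N, P}, which locks those values in; drop them from Hank, Jack.
That leaves Hank = K.
Priya and Bob share exactly the 2 values {H, J}; by pigeonhole those values go to them, so strike H, J from Jack, Liam.
Liam has just one choice, so Liam = O. So Jack can't be O.
So I goes to Jack.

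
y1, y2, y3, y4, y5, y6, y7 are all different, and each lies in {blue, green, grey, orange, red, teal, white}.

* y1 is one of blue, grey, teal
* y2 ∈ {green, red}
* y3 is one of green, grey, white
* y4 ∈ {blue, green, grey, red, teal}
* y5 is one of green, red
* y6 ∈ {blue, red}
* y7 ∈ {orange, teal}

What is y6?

Among the 7 variables, orange fits only y7 (and all 7 values in {blue, green, grey, orange, red, teal, white} must be used), so y7 = orange.
The 6 still-open variables draw from only 6 values {blue, green, grey, red, teal, white}, so each is used; only y3 can be white, hence y3 = white.
y2 and y5 share exactly the 2 values {green, red}; by pigeonhole those values go to them, so strike green, red from y4, y6.
So y6 = blue.

blue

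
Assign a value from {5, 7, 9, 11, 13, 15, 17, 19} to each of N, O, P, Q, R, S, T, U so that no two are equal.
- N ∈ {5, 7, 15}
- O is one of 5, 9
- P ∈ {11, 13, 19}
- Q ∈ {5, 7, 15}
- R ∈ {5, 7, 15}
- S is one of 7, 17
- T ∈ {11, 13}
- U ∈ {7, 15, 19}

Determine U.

The 8 variables together cover exactly {5, 7, 9, 11, 13, 15, 17, 19} — 8 values for 8 variables — and 9 appears only in O's list, so O = 9.
The 7 still-open variables draw from only 7 values {5, 7, 11, 13, 15, 17, 19}, so each is used; only S can be 17, hence S = 17.
The 3 variables N, Q, R are confined to {5, 7, 15}, which locks those values in; drop them from U.
So U = 19.

19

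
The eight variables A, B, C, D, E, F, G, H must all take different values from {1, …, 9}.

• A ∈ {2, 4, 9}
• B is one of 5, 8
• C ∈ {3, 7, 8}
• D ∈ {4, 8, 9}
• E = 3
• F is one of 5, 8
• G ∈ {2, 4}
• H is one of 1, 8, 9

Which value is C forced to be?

E must be 3 (only option left). Remove 3 from C.
The 7 still-open variables draw from only 7 values {1, 2, 4, 5, 7, 8, 9}, so each is used; only H can be 1, hence H = 1.
Among the 6 still-open variables, 7 fits only C (and all 6 values in {2, 4, 5, 7, 8, 9} must be used), so C = 7.

7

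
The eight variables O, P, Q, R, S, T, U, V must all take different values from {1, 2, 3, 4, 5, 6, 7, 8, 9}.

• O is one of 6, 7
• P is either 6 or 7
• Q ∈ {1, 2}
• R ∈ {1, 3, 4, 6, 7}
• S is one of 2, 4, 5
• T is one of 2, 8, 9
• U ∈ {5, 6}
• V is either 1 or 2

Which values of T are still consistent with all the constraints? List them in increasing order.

8, 9

The 2 variables O and P are confined to {6, 7}, which locks those values in; drop them from R, U.
U has just one choice, so U = 5. Strike 5 from S.
Q and V between them cover only {1, 2} — a naked pair. Remove those values from R, S, T.
That leaves S = 4. So R can't be 4.
R must be 3 (only option left).
No further eliminations apply; T can still be any of 8, 9.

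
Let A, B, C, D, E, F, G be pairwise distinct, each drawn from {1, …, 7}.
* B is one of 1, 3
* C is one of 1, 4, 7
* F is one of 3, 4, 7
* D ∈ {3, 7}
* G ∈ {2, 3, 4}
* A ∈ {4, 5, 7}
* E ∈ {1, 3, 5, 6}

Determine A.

Among the 7 variables, 2 fits only G (and all 7 values in {1, 2, 3, 4, 5, 6, 7} must be used), so G = 2.
The 6 still-open variables together cover exactly {1, 3, 4, 5, 6, 7} — 6 values for 6 variables — and 6 appears only in E's list, so E = 6.
The 5 still-open variables together cover exactly {1, 3, 4, 5, 7} — 5 values for 5 variables — and 5 appears only in A's list, so A = 5.

5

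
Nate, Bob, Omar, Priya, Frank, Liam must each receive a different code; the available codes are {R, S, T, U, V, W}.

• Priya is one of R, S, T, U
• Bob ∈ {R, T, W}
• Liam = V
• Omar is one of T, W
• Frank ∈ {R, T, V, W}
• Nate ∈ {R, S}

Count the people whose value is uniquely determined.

3

Liam's domain is down to {V}, so Liam = V. Eliminate V elsewhere: Frank.
The 5 still-open variables draw from only 5 values {R, S, T, U, W}, so each is used; only Priya can be U, hence Priya = U.
The 4 still-open variables together cover exactly {R, S, T, W} — 4 values for 4 variables — and S appears only in Nate's list, so Nate = S.
Determined: Nate=S, Priya=U, Liam=V. The other people each still have more than one consistent value. That makes 3.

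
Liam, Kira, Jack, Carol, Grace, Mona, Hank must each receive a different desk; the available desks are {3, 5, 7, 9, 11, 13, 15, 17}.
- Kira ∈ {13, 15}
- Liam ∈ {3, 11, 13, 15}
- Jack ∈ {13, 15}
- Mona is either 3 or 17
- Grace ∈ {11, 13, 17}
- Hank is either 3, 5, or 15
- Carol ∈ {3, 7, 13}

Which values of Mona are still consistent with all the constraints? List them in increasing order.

3, 17

Among the 7 variables, 5 fits only Hank (and all 7 values in {3, 5, 7, 11, 13, 15, 17} must be used), so Hank = 5.
The 6 still-open variables together cover exactly {3, 7, 11, 13, 15, 17} — 6 values for 6 variables — and 7 appears only in Carol's list, so Carol = 7.
The 2 variables Kira and Jack are confined to {13, 15}, which locks those values in; drop them from Liam, Grace.
No further eliminations apply; Mona can still be any of 3, 17.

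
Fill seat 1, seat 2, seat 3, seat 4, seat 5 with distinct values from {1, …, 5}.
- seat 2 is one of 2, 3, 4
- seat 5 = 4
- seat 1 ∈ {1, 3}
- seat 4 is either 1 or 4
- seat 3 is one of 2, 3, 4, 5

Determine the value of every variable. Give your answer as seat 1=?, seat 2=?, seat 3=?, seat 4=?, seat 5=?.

seat 5 must be 4 (only option left). Remove 4 from seat 2, seat 3, seat 4.
seat 4 must be 1 (only option left). So seat 1 can't be 1.
seat 1 must be 3 (only option left). Remove 3 from seat 2, seat 3.
That leaves seat 2 = 2. Remove 2 from seat 3.
seat 3 has just one choice, so seat 3 = 5.

seat 1=3, seat 2=2, seat 3=5, seat 4=1, seat 5=4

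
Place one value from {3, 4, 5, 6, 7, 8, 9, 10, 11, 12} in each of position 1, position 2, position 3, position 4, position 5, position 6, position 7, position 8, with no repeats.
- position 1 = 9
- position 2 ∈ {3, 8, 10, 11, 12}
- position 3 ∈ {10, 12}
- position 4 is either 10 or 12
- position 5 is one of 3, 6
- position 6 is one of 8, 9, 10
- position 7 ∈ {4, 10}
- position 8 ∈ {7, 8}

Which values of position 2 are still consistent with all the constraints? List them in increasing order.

position 1's domain is down to {9}, so position 1 = 9. Remove 9 from position 6.
position 3 and position 4 share exactly the 2 values {10, 12}; by pigeonhole those values go to them, so strike 10, 12 from position 2, position 6, position 7.
position 6 must be 8 (only option left). Strike 8 from position 2, position 8.
That leaves position 7 = 4.
position 8 has just one choice, so position 8 = 7.
No further eliminations apply; position 2 can still be any of 3, 11.

3, 11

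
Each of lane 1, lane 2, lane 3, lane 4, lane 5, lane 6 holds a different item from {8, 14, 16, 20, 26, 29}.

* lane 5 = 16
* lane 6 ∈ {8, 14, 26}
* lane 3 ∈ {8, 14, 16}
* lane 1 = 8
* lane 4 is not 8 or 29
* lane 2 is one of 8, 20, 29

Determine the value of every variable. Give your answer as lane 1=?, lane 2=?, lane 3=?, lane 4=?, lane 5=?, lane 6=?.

lane 1=8, lane 2=29, lane 3=14, lane 4=20, lane 5=16, lane 6=26

lane 1 must be 8 (only option left). Strike 8 from lane 2, lane 3, lane 6.
lane 5's domain is down to {16}, so lane 5 = 16. So lane 3, lane 4 can't be 16.
That leaves lane 3 = 14. Eliminate 14 elsewhere: lane 4, lane 6.
lane 6's domain is down to {26}, so lane 6 = 26. Eliminate 26 elsewhere: lane 4.
lane 4 must be 20 (only option left). Remove 20 from lane 2.
lane 2's domain is down to {29}, so lane 2 = 29.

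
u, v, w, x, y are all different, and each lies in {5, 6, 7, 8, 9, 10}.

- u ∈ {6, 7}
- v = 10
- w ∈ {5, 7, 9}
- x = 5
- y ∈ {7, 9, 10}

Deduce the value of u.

v has just one choice, so v = 10. So y can't be 10.
x has just one choice, so x = 5. Strike 5 from w.
Among the 3 still-open variables, 6 fits only u (and all 3 values in {6, 7, 9} must be used), so u = 6.

6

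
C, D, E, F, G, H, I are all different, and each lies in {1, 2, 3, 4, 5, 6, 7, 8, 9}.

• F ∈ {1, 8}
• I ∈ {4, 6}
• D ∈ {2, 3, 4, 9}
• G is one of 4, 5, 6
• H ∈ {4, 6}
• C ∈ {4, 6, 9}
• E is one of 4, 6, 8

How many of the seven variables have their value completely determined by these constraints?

H and I between them cover only {4, 6} — a naked pair. Remove those values from C, D, E, G.
C has just one choice, so C = 9. Remove 9 from D.
E's domain is down to {8}, so E = 8. So F can't be 8.
F must be 1 (only option left).
G has just one choice, so G = 5.
Determined: C=9, E=8, F=1, G=5. The other variables each still have more than one consistent value. That makes 4.

4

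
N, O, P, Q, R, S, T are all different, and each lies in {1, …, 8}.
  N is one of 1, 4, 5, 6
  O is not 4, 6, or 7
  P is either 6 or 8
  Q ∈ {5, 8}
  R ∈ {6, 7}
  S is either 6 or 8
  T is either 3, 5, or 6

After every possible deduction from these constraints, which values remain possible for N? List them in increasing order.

P and S share exactly the 2 values {6, 8}; by pigeonhole those values go to them, so strike 6, 8 from N, O, Q, R, T.
Q must be 5 (only option left). Remove 5 from N, O, T.
R must be 7 (only option left).
T's domain is down to {3}, so T = 3. Eliminate 3 elsewhere: O.
No further eliminations apply; N can still be any of 1, 4.

1, 4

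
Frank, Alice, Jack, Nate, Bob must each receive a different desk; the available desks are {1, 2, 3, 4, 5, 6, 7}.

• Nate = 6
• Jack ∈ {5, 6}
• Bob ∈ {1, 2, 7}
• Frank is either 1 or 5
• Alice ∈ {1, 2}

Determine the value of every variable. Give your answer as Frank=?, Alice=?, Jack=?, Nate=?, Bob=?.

Nate has just one choice, so Nate = 6. So Jack can't be 6.
Jack must be 5 (only option left). Eliminate 5 elsewhere: Frank.
That leaves Frank = 1. Eliminate 1 elsewhere: Alice, Bob.
Alice must be 2 (only option left). Eliminate 2 elsewhere: Bob.
Bob's domain is down to {7}, so Bob = 7.

Frank=1, Alice=2, Jack=5, Nate=6, Bob=7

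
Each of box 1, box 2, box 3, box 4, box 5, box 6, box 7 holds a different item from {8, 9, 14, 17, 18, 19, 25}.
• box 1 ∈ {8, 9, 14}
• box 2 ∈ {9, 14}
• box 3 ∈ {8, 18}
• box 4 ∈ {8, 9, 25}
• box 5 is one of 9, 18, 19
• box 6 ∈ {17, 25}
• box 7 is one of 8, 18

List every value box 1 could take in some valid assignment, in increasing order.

9, 14

Among the 7 variables, 17 fits only box 6 (and all 7 values in {8, 9, 14, 17, 18, 19, 25} must be used), so box 6 = 17.
The 6 still-open variables together cover exactly {8, 9, 14, 18, 19, 25} — 6 values for 6 variables — and 19 appears only in box 5's list, so box 5 = 19.
Among the 5 still-open variables, 25 fits only box 4 (and all 5 values in {8, 9, 14, 18, 25} must be used), so box 4 = 25.
box 3 and box 7 share exactly the 2 values {8, 18}; by pigeonhole those values go to them, so strike 8, 18 from box 1.
No further eliminations apply; box 1 can still be any of 9, 14.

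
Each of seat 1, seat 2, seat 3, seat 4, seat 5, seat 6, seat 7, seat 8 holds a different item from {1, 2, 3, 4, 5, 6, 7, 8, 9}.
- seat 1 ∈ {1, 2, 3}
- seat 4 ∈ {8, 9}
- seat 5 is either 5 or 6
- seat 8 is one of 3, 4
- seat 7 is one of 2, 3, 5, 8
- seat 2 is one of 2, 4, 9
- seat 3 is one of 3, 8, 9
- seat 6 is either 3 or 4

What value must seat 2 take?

Among the 8 variables, 1 fits only seat 1 (and all 8 values in {1, 2, 3, 4, 5, 6, 8, 9} must be used), so seat 1 = 1.
The 7 still-open variables together cover exactly {2, 3, 4, 5, 6, 8, 9} — 7 values for 7 variables — and 6 appears only in seat 5's list, so seat 5 = 6.
The 6 still-open variables draw from only 6 values {2, 3, 4, 5, 8, 9}, so each is used; only seat 7 can be 5, hence seat 7 = 5.
Among the 5 still-open variables, 2 fits only seat 2 (and all 5 values in {2, 3, 4, 8, 9} must be used), so seat 2 = 2.

2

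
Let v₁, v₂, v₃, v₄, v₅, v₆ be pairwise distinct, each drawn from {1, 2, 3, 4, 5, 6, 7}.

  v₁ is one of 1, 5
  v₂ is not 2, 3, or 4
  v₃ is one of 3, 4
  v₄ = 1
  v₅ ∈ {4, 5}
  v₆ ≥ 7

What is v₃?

3

v₄ has just one choice, so v₄ = 1. Eliminate 1 elsewhere: v₁, v₂.
That leaves v₆ = 7. Eliminate 7 elsewhere: v₂.
v₁ has just one choice, so v₁ = 5. Remove 5 from v₂, v₅.
v₂'s domain is down to {6}, so v₂ = 6.
v₅ must be 4 (only option left). Remove 4 from v₃.
So v₃ = 3.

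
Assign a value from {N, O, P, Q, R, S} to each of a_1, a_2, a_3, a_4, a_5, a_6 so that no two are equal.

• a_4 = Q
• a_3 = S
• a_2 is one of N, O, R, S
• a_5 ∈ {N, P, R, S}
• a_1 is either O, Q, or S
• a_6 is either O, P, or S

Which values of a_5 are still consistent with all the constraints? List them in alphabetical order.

N, R

a_3 must be S (only option left). So a_1, a_2, a_5, a_6 can't be S.
a_4 has just one choice, so a_4 = Q. So a_1 can't be Q.
That leaves a_1 = O. Eliminate O elsewhere: a_2, a_6.
a_6 has just one choice, so a_6 = P. Remove P from a_5.
No further eliminations apply; a_5 can still be any of N, R.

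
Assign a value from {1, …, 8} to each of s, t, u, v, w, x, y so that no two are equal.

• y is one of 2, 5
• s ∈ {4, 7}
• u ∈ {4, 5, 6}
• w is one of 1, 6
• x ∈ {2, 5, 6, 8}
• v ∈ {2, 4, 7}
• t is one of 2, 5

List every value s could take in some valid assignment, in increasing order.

4, 7

Among the 7 variables, 1 fits only w (and all 7 values in {1, 2, 4, 5, 6, 7, 8} must be used), so w = 1.
The 6 still-open variables draw from only 6 values {2, 4, 5, 6, 7, 8}, so each is used; only x can be 8, hence x = 8.
Among the 5 still-open variables, 6 fits only u (and all 5 values in {2, 4, 5, 6, 7} must be used), so u = 6.
The 2 variables t and y are confined to {2, 5}, which locks those values in; drop them from v.
No further eliminations apply; s can still be any of 4, 7.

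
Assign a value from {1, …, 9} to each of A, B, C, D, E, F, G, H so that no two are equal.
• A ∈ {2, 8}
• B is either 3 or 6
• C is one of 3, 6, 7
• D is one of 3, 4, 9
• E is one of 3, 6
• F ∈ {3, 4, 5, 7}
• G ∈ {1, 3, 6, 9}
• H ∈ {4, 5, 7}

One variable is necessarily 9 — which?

B and E between them cover only {3, 6} — a naked pair. Remove those values from C, D, F, G.
C has just one choice, so C = 7. Eliminate 7 elsewhere: F, H.
F and H between them cover only {4, 5} — a naked pair. Remove those values from D.
So 9 goes to D.

D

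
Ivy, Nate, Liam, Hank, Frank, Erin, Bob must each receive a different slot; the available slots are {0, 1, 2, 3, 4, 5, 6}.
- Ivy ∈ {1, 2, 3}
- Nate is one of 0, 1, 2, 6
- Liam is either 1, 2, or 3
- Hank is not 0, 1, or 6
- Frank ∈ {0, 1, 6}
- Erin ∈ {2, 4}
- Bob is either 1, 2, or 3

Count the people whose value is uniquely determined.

Among the 7 variables, 5 fits only Hank (and all 7 values in {0, 1, 2, 3, 4, 5, 6} must be used), so Hank = 5.
Among the 6 still-open variables, 4 fits only Erin (and all 6 values in {0, 1, 2, 3, 4, 6} must be used), so Erin = 4.
Ivy, Liam, Bob between them cover only {1, 2, 3} — a naked triple. Remove those values from Nate, Frank.
Determined: Hank=5, Erin=4. The other people each still have more than one consistent value. That makes 2.

2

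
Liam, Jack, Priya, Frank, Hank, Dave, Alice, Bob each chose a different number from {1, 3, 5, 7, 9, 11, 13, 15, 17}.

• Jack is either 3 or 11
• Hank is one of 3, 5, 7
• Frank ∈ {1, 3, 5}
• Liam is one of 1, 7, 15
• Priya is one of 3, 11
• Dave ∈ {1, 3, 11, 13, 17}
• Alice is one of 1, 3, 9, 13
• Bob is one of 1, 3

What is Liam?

15

The 2 variables Jack and Priya are confined to {3, 11}, which locks those values in; drop them from Frank, Hank, Dave, Alice, Bob.
Bob has just one choice, so Bob = 1. Remove 1 from Liam, Frank, Dave, Alice.
Frank's domain is down to {5}, so Frank = 5. Strike 5 from Hank.
That leaves Hank = 7. Remove 7 from Liam.
So Liam = 15.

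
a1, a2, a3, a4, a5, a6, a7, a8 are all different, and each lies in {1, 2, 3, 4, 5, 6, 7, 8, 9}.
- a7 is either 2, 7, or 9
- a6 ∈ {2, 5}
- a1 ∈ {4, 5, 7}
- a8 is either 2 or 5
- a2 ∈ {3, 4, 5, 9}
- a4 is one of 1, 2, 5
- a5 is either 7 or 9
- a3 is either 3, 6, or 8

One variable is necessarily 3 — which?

a6 and a8 share exactly the 2 values {2, 5}; by pigeonhole those values go to them, so strike 2, 5 from a1, a2, a4, a7.
a4 has just one choice, so a4 = 1.
a5 and a7 between them cover only {7, 9} — a naked pair. Remove those values from a1, a2.
a1's domain is down to {4}, so a1 = 4. Eliminate 4 elsewhere: a2.
So 3 goes to a2.

a2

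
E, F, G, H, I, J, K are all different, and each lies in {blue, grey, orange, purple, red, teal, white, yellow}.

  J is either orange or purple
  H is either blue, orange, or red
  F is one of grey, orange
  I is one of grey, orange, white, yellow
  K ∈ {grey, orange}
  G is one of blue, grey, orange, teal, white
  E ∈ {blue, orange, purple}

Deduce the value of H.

red

F and K between them cover only {grey, orange} — a naked pair. Remove those values from E, G, H, I, J.
That leaves J = purple. Eliminate purple elsewhere: E.
E must be blue (only option left). Remove blue from G, H.
So H = red.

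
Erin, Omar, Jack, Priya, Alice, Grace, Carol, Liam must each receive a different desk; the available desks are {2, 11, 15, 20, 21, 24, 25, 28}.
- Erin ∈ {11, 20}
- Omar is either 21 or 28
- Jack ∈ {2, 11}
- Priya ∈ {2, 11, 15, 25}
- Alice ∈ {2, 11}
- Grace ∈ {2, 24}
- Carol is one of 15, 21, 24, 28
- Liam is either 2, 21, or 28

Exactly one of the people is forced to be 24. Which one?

Grace

The 8 variables together cover exactly {2, 11, 15, 20, 21, 24, 25, 28} — 8 values for 8 variables — and 20 appears only in Erin's list, so Erin = 20.
The 7 still-open variables draw from only 7 values {2, 11, 15, 21, 24, 25, 28}, so each is used; only Priya can be 25, hence Priya = 25.
The 6 still-open variables together cover exactly {2, 11, 15, 21, 24, 28} — 6 values for 6 variables — and 15 appears only in Carol's list, so Carol = 15.
The 5 still-open variables draw from only 5 values {2, 11, 21, 24, 28}, so each is used; only Grace can be 24, hence Grace = 24.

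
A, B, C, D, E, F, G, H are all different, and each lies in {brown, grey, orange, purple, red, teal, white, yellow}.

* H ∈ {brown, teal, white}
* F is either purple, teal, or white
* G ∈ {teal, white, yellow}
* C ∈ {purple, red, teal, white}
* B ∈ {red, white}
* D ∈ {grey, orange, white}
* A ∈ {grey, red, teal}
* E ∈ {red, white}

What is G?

yellow

The 8 variables together cover exactly {brown, grey, orange, purple, red, teal, white, yellow} — 8 values for 8 variables — and brown appears only in H's list, so H = brown.
The 7 still-open variables together cover exactly {grey, orange, purple, red, teal, white, yellow} — 7 values for 7 variables — and orange appears only in D's list, so D = orange.
The 6 still-open variables together cover exactly {grey, purple, red, teal, white, yellow} — 6 values for 6 variables — and grey appears only in A's list, so A = grey.
The 5 still-open variables together cover exactly {purple, red, teal, white, yellow} — 5 values for 5 variables — and yellow appears only in G's list, so G = yellow.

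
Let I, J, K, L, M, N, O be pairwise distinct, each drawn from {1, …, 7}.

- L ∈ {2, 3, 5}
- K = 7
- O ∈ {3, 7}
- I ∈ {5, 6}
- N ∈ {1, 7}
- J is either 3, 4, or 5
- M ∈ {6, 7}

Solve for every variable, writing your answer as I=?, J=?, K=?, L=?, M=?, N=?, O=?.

K's domain is down to {7}, so K = 7. Remove 7 from M, N, O.
M must be 6 (only option left). Strike 6 from I.
N has just one choice, so N = 1.
O has just one choice, so O = 3. Eliminate 3 elsewhere: J, L.
That leaves I = 5. So J, L can't be 5.
J must be 4 (only option left).
L has just one choice, so L = 2.

I=5, J=4, K=7, L=2, M=6, N=1, O=3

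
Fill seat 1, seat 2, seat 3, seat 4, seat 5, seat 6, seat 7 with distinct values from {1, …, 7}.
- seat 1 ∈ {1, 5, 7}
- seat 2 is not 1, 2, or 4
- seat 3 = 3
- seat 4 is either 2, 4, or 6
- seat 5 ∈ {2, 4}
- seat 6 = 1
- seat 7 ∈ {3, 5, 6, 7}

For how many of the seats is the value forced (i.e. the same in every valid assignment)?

2

seat 3 must be 3 (only option left). So seat 2, seat 7 can't be 3.
seat 6 must be 1 (only option left). Eliminate 1 elsewhere: seat 1.
seat 1, seat 2, seat 7 between them cover only {5, 6, 7} — a naked triple. Remove those values from seat 4.
Determined: seat 3=3, seat 6=1. The other seats each still have more than one consistent value. That makes 2.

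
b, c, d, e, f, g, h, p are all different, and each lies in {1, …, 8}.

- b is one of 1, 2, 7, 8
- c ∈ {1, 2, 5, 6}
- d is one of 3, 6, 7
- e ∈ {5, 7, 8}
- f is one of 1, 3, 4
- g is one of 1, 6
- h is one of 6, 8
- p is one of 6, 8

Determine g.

1

The 8 variables draw from only 8 values {1, 2, 3, 4, 5, 6, 7, 8}, so each is used; only f can be 4, hence f = 4.
Among the 7 still-open variables, 3 fits only d (and all 7 values in {1, 2, 3, 5, 6, 7, 8} must be used), so d = 3.
The 2 variables h and p are confined to {6, 8}, which locks those values in; drop them from b, c, e, g.
So g = 1.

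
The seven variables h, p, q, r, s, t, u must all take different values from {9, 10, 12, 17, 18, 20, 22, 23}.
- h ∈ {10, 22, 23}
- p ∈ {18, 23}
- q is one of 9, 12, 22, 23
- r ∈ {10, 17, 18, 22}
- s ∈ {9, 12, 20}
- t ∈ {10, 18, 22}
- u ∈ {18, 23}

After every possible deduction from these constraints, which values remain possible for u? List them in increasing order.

18, 23

p and u between them cover only {18, 23} — a naked pair. Remove those values from h, q, r, t.
h and t between them cover only {10, 22} — a naked pair. Remove those values from q, r.
r must be 17 (only option left).
No further eliminations apply; u can still be any of 18, 23.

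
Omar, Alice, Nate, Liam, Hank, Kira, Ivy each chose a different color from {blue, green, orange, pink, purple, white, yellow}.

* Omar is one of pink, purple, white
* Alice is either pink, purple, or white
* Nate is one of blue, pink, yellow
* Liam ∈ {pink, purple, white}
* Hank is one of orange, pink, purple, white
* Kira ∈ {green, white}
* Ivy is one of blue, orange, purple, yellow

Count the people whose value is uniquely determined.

2

The 7 variables together cover exactly {blue, green, orange, pink, purple, white, yellow} — 7 values for 7 variables — and green appears only in Kira's list, so Kira = green.
Omar, Alice, Liam between them cover only {pink, purple, white} — a naked triple. Remove those values from Nate, Hank, Ivy.
Hank must be orange (only option left). Eliminate orange elsewhere: Ivy.
Determined: Hank=orange, Kira=green. The other people each still have more than one consistent value. That makes 2.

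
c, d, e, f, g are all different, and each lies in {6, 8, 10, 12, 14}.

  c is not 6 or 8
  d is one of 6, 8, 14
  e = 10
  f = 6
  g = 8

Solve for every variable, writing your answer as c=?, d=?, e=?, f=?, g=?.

c=12, d=14, e=10, f=6, g=8

e must be 10 (only option left). So c can't be 10.
f has just one choice, so f = 6. Strike 6 from d.
That leaves g = 8. Strike 8 from d.
d's domain is down to {14}, so d = 14. Remove 14 from c.
c's domain is down to {12}, so c = 12.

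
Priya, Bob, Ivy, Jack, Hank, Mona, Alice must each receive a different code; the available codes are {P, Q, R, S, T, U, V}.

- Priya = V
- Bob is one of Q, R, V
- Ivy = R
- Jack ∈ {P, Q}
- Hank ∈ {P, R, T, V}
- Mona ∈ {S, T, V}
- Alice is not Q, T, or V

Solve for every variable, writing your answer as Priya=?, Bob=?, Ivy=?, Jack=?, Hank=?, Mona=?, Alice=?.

Priya=V, Bob=Q, Ivy=R, Jack=P, Hank=T, Mona=S, Alice=U

Priya must be V (only option left). So Bob, Hank, Mona can't be V.
Ivy must be R (only option left). So Bob, Hank, Alice can't be R.
Bob has just one choice, so Bob = Q. Strike Q from Jack.
Jack has just one choice, so Jack = P. Eliminate P elsewhere: Hank, Alice.
Hank's domain is down to {T}, so Hank = T. Eliminate T elsewhere: Mona.
Mona has just one choice, so Mona = S. Remove S from Alice.
Alice must be U (only option left).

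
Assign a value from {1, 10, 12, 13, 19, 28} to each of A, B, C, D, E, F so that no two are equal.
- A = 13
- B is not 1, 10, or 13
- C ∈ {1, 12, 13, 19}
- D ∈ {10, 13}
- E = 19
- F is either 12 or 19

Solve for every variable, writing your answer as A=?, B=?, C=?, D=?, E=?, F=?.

A must be 13 (only option left). So C, D can't be 13.
D must be 10 (only option left).
E has just one choice, so E = 19. Eliminate 19 elsewhere: B, C, F.
That leaves F = 12. Strike 12 from B, C.
B has just one choice, so B = 28.
C's domain is down to {1}, so C = 1.

A=13, B=28, C=1, D=10, E=19, F=12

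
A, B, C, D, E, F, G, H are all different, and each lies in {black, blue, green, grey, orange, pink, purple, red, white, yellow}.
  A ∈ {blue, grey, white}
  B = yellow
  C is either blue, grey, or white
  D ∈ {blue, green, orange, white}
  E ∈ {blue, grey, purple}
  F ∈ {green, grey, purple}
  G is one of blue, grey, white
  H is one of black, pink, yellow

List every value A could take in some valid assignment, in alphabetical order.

blue, grey, white

B's domain is down to {yellow}, so B = yellow. Eliminate yellow elsewhere: H.
The 3 variables A, C, G are confined to {blue, grey, white}, which locks those values in; drop them from D, E, F.
That leaves E = purple. Eliminate purple elsewhere: F.
F's domain is down to {green}, so F = green. Remove green from D.
That leaves D = orange.
No further eliminations apply; A can still be any of blue, grey, white.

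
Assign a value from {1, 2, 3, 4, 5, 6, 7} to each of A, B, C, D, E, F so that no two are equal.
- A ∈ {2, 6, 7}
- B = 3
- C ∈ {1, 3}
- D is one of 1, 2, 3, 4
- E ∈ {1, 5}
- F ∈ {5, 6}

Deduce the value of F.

B has just one choice, so B = 3. So C, D can't be 3.
C must be 1 (only option left). Strike 1 from D, E.
E must be 5 (only option left). Remove 5 from F.
So F = 6.

6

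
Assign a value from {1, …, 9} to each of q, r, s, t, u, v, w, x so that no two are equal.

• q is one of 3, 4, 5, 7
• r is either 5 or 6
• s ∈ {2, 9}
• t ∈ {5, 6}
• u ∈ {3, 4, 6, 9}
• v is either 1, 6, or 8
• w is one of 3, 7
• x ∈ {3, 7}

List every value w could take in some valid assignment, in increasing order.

r and t share exactly the 2 values {5, 6}; by pigeonhole those values go to them, so strike 5, 6 from q, u, v.
w and x between them cover only {3, 7} — a naked pair. Remove those values from q, u.
That leaves q = 4. Eliminate 4 elsewhere: u.
u has just one choice, so u = 9. Remove 9 from s.
s must be 2 (only option left).
No further eliminations apply; w can still be any of 3, 7.

3, 7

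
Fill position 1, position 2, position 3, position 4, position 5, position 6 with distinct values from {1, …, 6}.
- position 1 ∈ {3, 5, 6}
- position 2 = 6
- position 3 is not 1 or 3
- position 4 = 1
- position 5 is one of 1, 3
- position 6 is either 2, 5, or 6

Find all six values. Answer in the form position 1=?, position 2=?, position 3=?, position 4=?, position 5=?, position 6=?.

position 2's domain is down to {6}, so position 2 = 6. Eliminate 6 elsewhere: position 1, position 3, position 6.
position 4's domain is down to {1}, so position 4 = 1. Eliminate 1 elsewhere: position 5.
position 5's domain is down to {3}, so position 5 = 3. So position 1 can't be 3.
position 1's domain is down to {5}, so position 1 = 5. So position 3, position 6 can't be 5.
position 6 must be 2 (only option left). Strike 2 from position 3.
That leaves position 3 = 4.

position 1=5, position 2=6, position 3=4, position 4=1, position 5=3, position 6=2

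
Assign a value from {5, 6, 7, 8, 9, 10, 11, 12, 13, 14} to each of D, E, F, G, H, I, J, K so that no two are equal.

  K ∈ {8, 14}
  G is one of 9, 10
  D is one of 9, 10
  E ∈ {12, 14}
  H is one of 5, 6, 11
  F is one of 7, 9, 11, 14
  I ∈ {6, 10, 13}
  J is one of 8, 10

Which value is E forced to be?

12

D and G between them cover only {9, 10} — a naked pair. Remove those values from F, I, J.
J must be 8 (only option left). Remove 8 from K.
K's domain is down to {14}, so K = 14. Strike 14 from E, F.
So E = 12.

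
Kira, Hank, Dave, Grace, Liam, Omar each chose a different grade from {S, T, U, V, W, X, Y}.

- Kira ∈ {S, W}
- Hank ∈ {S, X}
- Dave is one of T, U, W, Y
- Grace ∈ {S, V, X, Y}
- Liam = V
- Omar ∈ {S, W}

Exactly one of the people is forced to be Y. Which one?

Grace

Liam has just one choice, so Liam = V. Remove V from Grace.
Kira and Omar share exactly the 2 values {S, W}; by pigeonhole those values go to them, so strike S, W from Hank, Dave, Grace.
That leaves Hank = X. Remove X from Grace.
So Y goes to Grace.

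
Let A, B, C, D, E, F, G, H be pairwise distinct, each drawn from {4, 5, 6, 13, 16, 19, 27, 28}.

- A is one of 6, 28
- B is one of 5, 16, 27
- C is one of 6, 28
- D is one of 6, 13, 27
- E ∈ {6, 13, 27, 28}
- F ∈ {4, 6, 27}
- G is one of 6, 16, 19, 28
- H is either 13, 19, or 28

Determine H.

19

The 8 variables draw from only 8 values {4, 5, 6, 13, 16, 19, 27, 28}, so each is used; only F can be 4, hence F = 4.
The 7 still-open variables draw from only 7 values {5, 6, 13, 16, 19, 27, 28}, so each is used; only B can be 5, hence B = 5.
Among the 6 still-open variables, 16 fits only G (and all 6 values in {6, 13, 16, 19, 27, 28} must be used), so G = 16.
The 5 still-open variables together cover exactly {6, 13, 19, 27, 28} — 5 values for 5 variables — and 19 appears only in H's list, so H = 19.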